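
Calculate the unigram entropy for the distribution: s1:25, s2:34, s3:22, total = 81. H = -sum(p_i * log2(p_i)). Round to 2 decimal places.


Computing entropy H = -sum(p_i * log2(p_i)):
  s1: p = 25/81 = 0.3086, -p*log2(p) = 0.5235
  s2: p = 34/81 = 0.4198, -p*log2(p) = 0.5257
  s3: p = 22/81 = 0.2716, -p*log2(p) = 0.5107
H = sum of terms = 1.5599
Rounded to 2 decimals: 1.56

1.56


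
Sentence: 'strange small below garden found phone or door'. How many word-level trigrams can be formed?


Word trigrams from [8] words:
  Trigram 1: (strange small below)
  Trigram 2: (small below garden)
  Trigram 3: (below garden found)
  Trigram 4: (garden found phone)
  Trigram 5: (found phone or)
  Trigram 6: (phone or door)
Total word trigrams: 8 - 2 = 6

6


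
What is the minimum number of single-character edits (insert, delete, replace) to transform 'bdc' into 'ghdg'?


Building DP table for s1='bdc' (len 3) and s2='ghdg' (len 4):
       g  h  d  g
    0  1  2  3  4
  b 1  1  2  3  4
  d 2  2  2  2  3
  c 3  3  3  3  3
Edit distance = dp[3][4] = 3

3


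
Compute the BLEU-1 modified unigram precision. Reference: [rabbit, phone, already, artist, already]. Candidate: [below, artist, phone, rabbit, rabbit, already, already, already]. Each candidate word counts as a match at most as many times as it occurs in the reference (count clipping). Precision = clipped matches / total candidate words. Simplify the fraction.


Reference word counts: {'already': 2, 'artist': 1, 'phone': 1, 'rabbit': 1}
Checking each candidate word (with clipping):
  'below' -> not in reference -> no match (matches: 0)
  'artist' -> in reference (ref count 1, used 1/1) -> match (matches: 1)
  'phone' -> in reference (ref count 1, used 1/1) -> match (matches: 2)
  'rabbit' -> in reference (ref count 1, used 1/1) -> match (matches: 3)
  'rabbit' -> ref count 1 already used up (1/1) -> clipped, no match (matches: 3)
  'already' -> in reference (ref count 2, used 1/2) -> match (matches: 4)
  'already' -> in reference (ref count 2, used 2/2) -> match (matches: 5)
  'already' -> ref count 2 already used up (2/2) -> clipped, no match (matches: 5)
Clipped matches: 5, Candidate length: 8
Precision = 5/8

5/8


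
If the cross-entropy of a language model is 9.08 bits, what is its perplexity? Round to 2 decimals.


Perplexity formula: PP = 2^H
H = 9.08
PP = 2^9.08
Decompose: 2^9.08 = 2^9 * 2^0.08
2^9 = 512, 2^0.08 ~ 1.0570180
PP ~ 512 * 1.0570180 = 541.1932160
Rounded to 2 decimals: 541.19

541.19


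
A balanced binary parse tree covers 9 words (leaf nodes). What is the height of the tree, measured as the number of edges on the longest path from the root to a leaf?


In a balanced binary tree with n leaves the deepest leaf is ceil(log2(n)) edges below the root.
log2(9) = 3.1699
ceil(3.1699) = 4
height (edges) = 4

4


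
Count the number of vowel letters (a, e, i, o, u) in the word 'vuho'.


Scanning each character of 'vuho':
  Position 1: 'v' -> consonant (running count: 0)
  Position 2: 'u' -> vowel (running count: 1)
  Position 3: 'h' -> consonant (running count: 1)
  Position 4: 'o' -> vowel (running count: 2)
Total vowels: 2

2


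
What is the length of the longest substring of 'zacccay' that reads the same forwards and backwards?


Scanning 'zacccay' for palindromic substrings.
Substring at positions 1-5: 'accca'.
Check: reverse('accca') = 'accca' -> palindrome confirmed.
Neighbouring characters ('z' / 'y') break symmetry, so it cannot extend further.
No longer palindromic substring exists; longest length = 5

5


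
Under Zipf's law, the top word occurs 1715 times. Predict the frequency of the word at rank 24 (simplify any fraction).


Zipf's law: freq(rank) = f1 / rank
f1 = 1715, rank = 24
freq = 1715 / 24
GCD(1715, 24) = 1
Simplified: 1715/24

1715/24


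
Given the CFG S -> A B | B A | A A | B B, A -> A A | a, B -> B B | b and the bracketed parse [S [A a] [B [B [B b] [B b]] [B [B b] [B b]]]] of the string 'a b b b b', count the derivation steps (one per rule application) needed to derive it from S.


Every bracketed nonterminal node [X ...] in the tree is produced by exactly one rule application.
Reading the tree off as a leftmost derivation:
  Step 1: S  =>  A B   (applied S -> A B)
  Step 2: A B  =>  a B   (applied A -> a)
  Step 3: a B  =>  a B B   (applied B -> B B)
  Step 4: a B B  =>  a B B B   (applied B -> B B)
  Step 5: a B B B  =>  a b B B   (applied B -> b)
  Step 6: a b B B  =>  a b b B   (applied B -> b)
  Step 7: a b b B  =>  a b b B B   (applied B -> B B)
  Step 8: a b b B B  =>  a b b b B   (applied B -> b)
  Step 9: a b b b B  =>  a b b b b   (applied B -> b)
Final yield: a b b b b
Total rewrite steps: 9

9


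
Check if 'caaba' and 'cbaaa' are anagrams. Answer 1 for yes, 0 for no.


Sort characters of 'caaba': 'aaabc'
Sort characters of 'cbaaa': 'aaabc'
Sorted forms match -> they ARE anagrams
Result: 1

1


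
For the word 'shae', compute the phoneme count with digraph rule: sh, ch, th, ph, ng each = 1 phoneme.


Parsing 'shae' greedily, digraphs first:
  'sh' -> digraph (1 consonant phoneme) (phonemes so far: 1)
  'a' -> vowel phoneme (phonemes so far: 2)
  'e' -> vowel phoneme (phonemes so far: 3)
Total phonemes: 3

3


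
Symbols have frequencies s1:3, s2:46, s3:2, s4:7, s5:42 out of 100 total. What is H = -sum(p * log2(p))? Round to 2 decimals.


Computing entropy H = -sum(p_i * log2(p_i)):
  s1: p = 3/100 = 0.0300, -p*log2(p) = 0.1518
  s2: p = 46/100 = 0.4600, -p*log2(p) = 0.5153
  s3: p = 2/100 = 0.0200, -p*log2(p) = 0.1129
  s4: p = 7/100 = 0.0700, -p*log2(p) = 0.2686
  s5: p = 42/100 = 0.4200, -p*log2(p) = 0.5256
H = sum of terms = 1.5742
Rounded to 2 decimals: 1.57

1.57


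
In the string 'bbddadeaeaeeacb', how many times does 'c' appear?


Scanning 'bbddadeaeaeeacb' for 'c':
  Position 13: 'c' -> MATCH (count: 1)
Total occurrences of 'c': 1

1


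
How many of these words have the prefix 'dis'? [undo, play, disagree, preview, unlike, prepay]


Checking each word for prefix 'dis':
  'undo' -> no (count: 0)
  'play' -> no (count: 0)
  'disagree' -> YES, starts with 'dis' (count: 1)
  'preview' -> no (count: 1)
  'unlike' -> no (count: 1)
  'prepay' -> no (count: 1)
Total with prefix 'dis': 1

1


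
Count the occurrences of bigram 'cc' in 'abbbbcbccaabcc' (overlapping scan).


Scanning 'abbbbcbccaabcc' for bigram 'cc':
  Position 0: 'ab' -> no
  Position 1: 'bb' -> no
  Position 2: 'bb' -> no
  Position 3: 'bb' -> no
  Position 4: 'bc' -> no
  Position 5: 'cb' -> no
  Position 6: 'bc' -> no
  Position 7: 'cc' -> MATCH
  Position 8: 'ca' -> no
  Position 9: 'aa' -> no
  Position 10: 'ab' -> no
  Position 11: 'bc' -> no
  Position 12: 'cc' -> MATCH
Total matches: 2

2


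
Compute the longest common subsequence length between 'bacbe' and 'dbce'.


DP table for LCS of 'bacbe' and 'dbce':
       d  b  c  e
    0  0  0  0  0
  b 0  0  1  1  1
  a 0  0  1  1  1
  c 0  0  1  2  2
  b 0  0  1  2  2
  e 0  0  1  2  3
LCS: 'bce'
LCS length = 3

3


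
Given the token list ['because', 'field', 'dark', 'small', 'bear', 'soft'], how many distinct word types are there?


Listing all tokens and tracking unique types:
  Token 1: 'because' -> NEW (unique so far: 1)
  Token 2: 'field' -> NEW (unique so far: 2)
  Token 3: 'dark' -> NEW (unique so far: 3)
  Token 4: 'small' -> NEW (unique so far: 4)
  Token 5: 'bear' -> NEW (unique so far: 5)
  Token 6: 'soft' -> NEW (unique so far: 6)
Unique types: ('bear', 'because', 'dark', 'field', 'small', 'soft')
Vocabulary size: 6

6


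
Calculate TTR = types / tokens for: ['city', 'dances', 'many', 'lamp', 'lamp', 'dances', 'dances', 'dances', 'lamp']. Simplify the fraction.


Tokens: 9
Unique types: ('city', 'dances', 'lamp', 'many') = 4
TTR = 4/9
Already in lowest terms.

4/9


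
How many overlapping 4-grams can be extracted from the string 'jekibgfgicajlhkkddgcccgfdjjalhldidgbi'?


String 'jekibgfgicajlhkkddgcccgfdjjalhldidgbi' has length L = 37.
Number of overlapping n-grams = L - n + 1
Substituting: 37 - 4 + 1 = 34

34


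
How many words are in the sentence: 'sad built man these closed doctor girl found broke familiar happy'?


Counting words by splitting on spaces:
  Word 1: 'sad'
  Word 2: 'built'
  Word 3: 'man'
  Word 4: 'these'
  Word 5: 'closed'
  Word 6: 'doctor'
  Word 7: 'girl'
  Word 8: 'found'
  Word 9: 'broke'
  Word 10: 'familiar'
  Word 11: 'happy'
Total words: 11

11


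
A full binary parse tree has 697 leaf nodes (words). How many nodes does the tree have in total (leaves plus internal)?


Leaf nodes (terminals): 697
Internal nodes = n - 1 = 697 - 1 = 696
Total = leaves + internal = 697 + 696 = 1393

1393


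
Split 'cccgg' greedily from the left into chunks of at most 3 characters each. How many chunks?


'cccgg' has 5 characters.
Chunking with max size 3:
  Chunk 1: 'ccc' (positions 0-2)
  Chunk 2: 'gg' (positions 3-4)
Total chunks: ceil(5 / 3) = 2

2


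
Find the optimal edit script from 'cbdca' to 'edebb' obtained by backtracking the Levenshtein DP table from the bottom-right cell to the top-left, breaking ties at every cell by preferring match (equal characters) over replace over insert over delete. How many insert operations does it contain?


Edit distance = 5. Backtracking from cell (5, 5) with preference match > replace > insert > delete,
then listing the resulting alignment 'cbdca' -> 'edebb' left to right:
  Step 1: replace c->e
  Step 2: replace b->d
  Step 3: replace d->e
  Step 4: replace c->b
  Step 5: replace a->b
Total insertions: 0

0


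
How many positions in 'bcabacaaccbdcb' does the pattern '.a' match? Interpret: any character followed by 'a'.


Pattern: .a means any character followed by 'a'.
Scanning 'bcabacaaccbdcb' position-by-position:
  Pos 0: window 'bc' -> no
  Pos 1: window 'ca' -> MATCH
  Pos 2: window 'ab' -> no
  Pos 3: window 'ba' -> MATCH
  Pos 4: window 'ac' -> no
  Pos 5: window 'ca' -> MATCH
  Pos 6: window 'aa' -> MATCH
  Pos 7: window 'ac' -> no
  Pos 8: window 'cc' -> no
  Pos 9: window 'cb' -> no
  Pos 10: window 'bd' -> no
  Pos 11: window 'dc' -> no
  Pos 12: window 'cb' -> no
  Pos 13: window 'b' -> no
Total matches: 4

4


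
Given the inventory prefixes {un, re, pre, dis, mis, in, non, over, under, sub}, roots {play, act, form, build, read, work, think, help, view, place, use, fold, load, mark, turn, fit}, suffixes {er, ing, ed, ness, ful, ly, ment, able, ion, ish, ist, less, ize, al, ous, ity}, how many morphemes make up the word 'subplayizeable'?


Segmenting 'subplayizeable' against the inventory:
  'sub' -> prefix (morpheme 1)
  'play' -> root (morpheme 2)
  'ize' -> suffix (morpheme 3)
  'able' -> suffix (morpheme 4)
Total morphemes: 4

4


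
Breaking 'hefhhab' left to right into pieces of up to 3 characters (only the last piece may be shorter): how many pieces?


'hefhhab' has 7 characters.
Chunking with max size 3:
  Chunk 1: 'hef' (positions 0-2)
  Chunk 2: 'hha' (positions 3-5)
  Chunk 3: 'b' (positions 6-6)
Total chunks: ceil(7 / 3) = 3

3


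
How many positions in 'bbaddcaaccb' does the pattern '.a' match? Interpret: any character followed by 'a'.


Pattern: .a means any character followed by 'a'.
Scanning 'bbaddcaaccb' position-by-position:
  Pos 0: window 'bb' -> no
  Pos 1: window 'ba' -> MATCH
  Pos 2: window 'ad' -> no
  Pos 3: window 'dd' -> no
  Pos 4: window 'dc' -> no
  Pos 5: window 'ca' -> MATCH
  Pos 6: window 'aa' -> MATCH
  Pos 7: window 'ac' -> no
  Pos 8: window 'cc' -> no
  Pos 9: window 'cb' -> no
  Pos 10: window 'b' -> no
Total matches: 3

3


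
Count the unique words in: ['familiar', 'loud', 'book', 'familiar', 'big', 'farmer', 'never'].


Listing all tokens and tracking unique types:
  Token 1: 'familiar' -> NEW (unique so far: 1)
  Token 2: 'loud' -> NEW (unique so far: 2)
  Token 3: 'book' -> NEW (unique so far: 3)
  Token 4: 'familiar' -> duplicate (unique so far: 3)
  Token 5: 'big' -> NEW (unique so far: 4)
  Token 6: 'farmer' -> NEW (unique so far: 5)
  Token 7: 'never' -> NEW (unique so far: 6)
Unique types: ('big', 'book', 'familiar', 'farmer', 'loud', 'never')
Vocabulary size: 6

6


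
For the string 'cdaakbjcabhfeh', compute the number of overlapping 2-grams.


String 'cdaakbjcabhfeh' has length L = 14.
Number of overlapping n-grams = L - n + 1
Substituting: 14 - 2 + 1 = 13

13


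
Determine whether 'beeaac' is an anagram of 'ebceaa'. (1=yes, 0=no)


Sort characters of 'beeaac': 'aabcee'
Sort characters of 'ebceaa': 'aabcee'
Sorted forms match -> they ARE anagrams
Result: 1

1


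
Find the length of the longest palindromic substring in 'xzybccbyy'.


Scanning 'xzybccbyy' for palindromic substrings.
Substring at positions 2-7: 'ybccby'.
Check: reverse('ybccby') = 'ybccby' -> palindrome confirmed.
Neighbouring characters ('z' / 'y') break symmetry, so it cannot extend further.
No longer palindromic substring exists; longest length = 6

6


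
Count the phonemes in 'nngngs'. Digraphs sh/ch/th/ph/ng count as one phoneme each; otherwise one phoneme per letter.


Parsing 'nngngs' greedily, digraphs first:
  'n' -> consonant phoneme (phonemes so far: 1)
  'ng' -> digraph (1 consonant phoneme) (phonemes so far: 2)
  'ng' -> digraph (1 consonant phoneme) (phonemes so far: 3)
  's' -> consonant phoneme (phonemes so far: 4)
Total phonemes: 4

4


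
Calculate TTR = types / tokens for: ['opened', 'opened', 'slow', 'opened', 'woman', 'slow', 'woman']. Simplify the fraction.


Tokens: 7
Unique types: ('opened', 'slow', 'woman') = 3
TTR = 3/7
Already in lowest terms.

3/7


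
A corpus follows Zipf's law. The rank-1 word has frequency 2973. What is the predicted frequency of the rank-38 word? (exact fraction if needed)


Zipf's law: freq(rank) = f1 / rank
f1 = 2973, rank = 38
freq = 2973 / 38
GCD(2973, 38) = 1
Simplified: 2973/38

2973/38


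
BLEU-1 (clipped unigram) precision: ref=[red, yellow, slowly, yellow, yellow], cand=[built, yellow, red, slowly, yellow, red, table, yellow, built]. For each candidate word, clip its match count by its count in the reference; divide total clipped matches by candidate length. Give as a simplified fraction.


Reference word counts: {'red': 1, 'slowly': 1, 'yellow': 3}
Checking each candidate word (with clipping):
  'built' -> not in reference -> no match (matches: 0)
  'yellow' -> in reference (ref count 3, used 1/3) -> match (matches: 1)
  'red' -> in reference (ref count 1, used 1/1) -> match (matches: 2)
  'slowly' -> in reference (ref count 1, used 1/1) -> match (matches: 3)
  'yellow' -> in reference (ref count 3, used 2/3) -> match (matches: 4)
  'red' -> ref count 1 already used up (1/1) -> clipped, no match (matches: 4)
  'table' -> not in reference -> no match (matches: 4)
  'yellow' -> in reference (ref count 3, used 3/3) -> match (matches: 5)
  'built' -> not in reference -> no match (matches: 5)
Clipped matches: 5, Candidate length: 9
Precision = 5/9

5/9


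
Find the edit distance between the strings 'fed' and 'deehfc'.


Building DP table for s1='fed' (len 3) and s2='deehfc' (len 6):
       d  e  e  h  f  c
    0  1  2  3  4  5  6
  f 1  1  2  3  4  4  5
  e 2  2  1  2  3  4  5
  d 3  2  2  2  3  4  5
Edit distance = dp[3][6] = 5

5


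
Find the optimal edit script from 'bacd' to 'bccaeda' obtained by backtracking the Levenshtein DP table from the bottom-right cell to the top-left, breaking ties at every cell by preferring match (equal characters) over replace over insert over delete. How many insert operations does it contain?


Edit distance = 4. Backtracking from cell (4, 7) with preference match > replace > insert > delete,
then listing the resulting alignment 'bacd' -> 'bccaeda' left to right:
  Step 1: keep 'b'
  Step 2: insert 'c' [insertion #1]
  Step 3: insert 'c' [insertion #2]
  Step 4: keep 'a'
  Step 5: replace c->e
  Step 6: keep 'd'
  Step 7: insert 'a' [insertion #3]
Total insertions: 3

3


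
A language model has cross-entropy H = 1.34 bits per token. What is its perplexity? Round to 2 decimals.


Perplexity formula: PP = 2^H
H = 1.34
PP = 2^1.34
Decompose: 2^1.34 = 2^1 * 2^0.34
2^1 = 2, 2^0.34 ~ 1.2657566
PP ~ 2 * 1.2657566 = 2.5315132
Rounded to 2 decimals: 2.53

2.53


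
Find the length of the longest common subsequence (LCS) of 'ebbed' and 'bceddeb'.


DP table for LCS of 'ebbed' and 'bceddeb':
       b  c  e  d  d  e  b
    0  0  0  0  0  0  0  0
  e 0  0  0  1  1  1  1  1
  b 0  1  1  1  1  1  1  2
  b 0  1  1  1  1  1  1  2
  e 0  1  1  2  2  2  2  2
  d 0  1  1  2  3  3  3  3
LCS: 'bed'
LCS length = 3

3


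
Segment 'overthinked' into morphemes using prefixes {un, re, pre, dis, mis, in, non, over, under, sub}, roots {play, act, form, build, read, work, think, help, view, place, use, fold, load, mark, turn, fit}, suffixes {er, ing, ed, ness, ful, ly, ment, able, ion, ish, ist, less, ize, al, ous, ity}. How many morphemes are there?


Segmenting 'overthinked' against the inventory:
  'over' -> prefix (morpheme 1)
  'think' -> root (morpheme 2)
  'ed' -> suffix (morpheme 3)
Total morphemes: 3

3


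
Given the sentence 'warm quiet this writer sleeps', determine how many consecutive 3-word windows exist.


Word trigrams from [5] words:
  Trigram 1: (warm quiet this)
  Trigram 2: (quiet this writer)
  Trigram 3: (this writer sleeps)
Total word trigrams: 5 - 2 = 3

3


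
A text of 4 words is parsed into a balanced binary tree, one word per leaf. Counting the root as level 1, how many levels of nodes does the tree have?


In a balanced binary tree with n leaves the deepest leaf is ceil(log2(n)) edges below the root,
so counting node levels inclusive of root and leaves gives ceil(log2(n)) + 1 levels.
log2(4) = 2.0000
ceil(2.0000) = 2
levels = 2 + 1 = 3

3


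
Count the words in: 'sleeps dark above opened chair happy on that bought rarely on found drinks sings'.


Counting words by splitting on spaces:
  Word 1: 'sleeps'
  Word 2: 'dark'
  Word 3: 'above'
  Word 4: 'opened'
  Word 5: 'chair'
  Word 6: 'happy'
  Word 7: 'on'
  Word 8: 'that'
  Word 9: 'bought'
  Word 10: 'rarely'
  Word 11: 'on'
  Word 12: 'found'
  Word 13: 'drinks'
  Word 14: 'sings'
Total words: 14

14


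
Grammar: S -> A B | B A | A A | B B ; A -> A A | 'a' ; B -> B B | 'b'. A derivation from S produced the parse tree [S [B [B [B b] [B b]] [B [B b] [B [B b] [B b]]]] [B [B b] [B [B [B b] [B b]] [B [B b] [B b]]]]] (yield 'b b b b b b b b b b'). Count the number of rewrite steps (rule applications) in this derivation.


Every bracketed nonterminal node [X ...] in the tree is produced by exactly one rule application.
Reading the tree off as a leftmost derivation:
  Step 1: S  =>  B B   (applied S -> B B)
  Step 2: B B  =>  B B B   (applied B -> B B)
  Step 3: B B B  =>  B B B B   (applied B -> B B)
  Step 4: B B B B  =>  b B B B   (applied B -> b)
  Step 5: b B B B  =>  b b B B   (applied B -> b)
  Step 6: b b B B  =>  b b B B B   (applied B -> B B)
  Step 7: b b B B B  =>  b b b B B   (applied B -> b)
  Step 8: b b b B B  =>  b b b B B B   (applied B -> B B)
  Step 9: b b b B B B  =>  b b b b B B   (applied B -> b)
  Step 10: b b b b B B  =>  b b b b b B   (applied B -> b)
  Step 11: b b b b b B  =>  b b b b b B B   (applied B -> B B)
  Step 12: b b b b b B B  =>  b b b b b b B   (applied B -> b)
  Step 13: b b b b b b B  =>  b b b b b b B B   (applied B -> B B)
  Step 14: b b b b b b B B  =>  b b b b b b B B B   (applied B -> B B)
  Step 15: b b b b b b B B B  =>  b b b b b b b B B   (applied B -> b)
  Step 16: b b b b b b b B B  =>  b b b b b b b b B   (applied B -> b)
  Step 17: b b b b b b b b B  =>  b b b b b b b b B B   (applied B -> B B)
  Step 18: b b b b b b b b B B  =>  b b b b b b b b b B   (applied B -> b)
  Step 19: b b b b b b b b b B  =>  b b b b b b b b b b   (applied B -> b)
Final yield: b b b b b b b b b b
Total rewrite steps: 19

19


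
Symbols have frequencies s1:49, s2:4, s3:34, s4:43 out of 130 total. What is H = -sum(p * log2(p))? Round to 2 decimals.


Computing entropy H = -sum(p_i * log2(p_i)):
  s1: p = 49/130 = 0.3769, -p*log2(p) = 0.5306
  s2: p = 4/130 = 0.0308, -p*log2(p) = 0.1545
  s3: p = 34/130 = 0.2615, -p*log2(p) = 0.5061
  s4: p = 43/130 = 0.3308, -p*log2(p) = 0.5279
H = sum of terms = 1.7191
Rounded to 2 decimals: 1.72

1.72


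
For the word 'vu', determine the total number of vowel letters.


Scanning each character of 'vu':
  Position 1: 'v' -> consonant (running count: 0)
  Position 2: 'u' -> vowel (running count: 1)
Total vowels: 1

1


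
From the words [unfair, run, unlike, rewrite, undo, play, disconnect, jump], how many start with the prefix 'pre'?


Checking each word for prefix 'pre':
  'unfair' -> no (count: 0)
  'run' -> no (count: 0)
  'unlike' -> no (count: 0)
  'rewrite' -> no (count: 0)
  'undo' -> no (count: 0)
  'play' -> no (count: 0)
  'disconnect' -> no (count: 0)
  'jump' -> no (count: 0)
Total with prefix 'pre': 0

0


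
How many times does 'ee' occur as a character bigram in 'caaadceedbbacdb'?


Scanning 'caaadceedbbacdb' for bigram 'ee':
  Position 0: 'ca' -> no
  Position 1: 'aa' -> no
  Position 2: 'aa' -> no
  Position 3: 'ad' -> no
  Position 4: 'dc' -> no
  Position 5: 'ce' -> no
  Position 6: 'ee' -> MATCH
  Position 7: 'ed' -> no
  Position 8: 'db' -> no
  Position 9: 'bb' -> no
  Position 10: 'ba' -> no
  Position 11: 'ac' -> no
  Position 12: 'cd' -> no
  Position 13: 'db' -> no
Total matches: 1

1


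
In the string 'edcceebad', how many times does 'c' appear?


Scanning 'edcceebad' for 'c':
  Position 2: 'c' -> MATCH (count: 1)
  Position 3: 'c' -> MATCH (count: 2)
Total occurrences of 'c': 2

2


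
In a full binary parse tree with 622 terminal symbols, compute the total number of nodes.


Leaf nodes (terminals): 622
Internal nodes = n - 1 = 622 - 1 = 621
Total = leaves + internal = 622 + 621 = 1243

1243


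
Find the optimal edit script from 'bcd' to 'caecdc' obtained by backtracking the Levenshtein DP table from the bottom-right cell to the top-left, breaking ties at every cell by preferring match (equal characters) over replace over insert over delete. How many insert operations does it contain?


Edit distance = 4. Backtracking from cell (3, 6) with preference match > replace > insert > delete,
then listing the resulting alignment 'bcd' -> 'caecdc' left to right:
  Step 1: insert 'c' [insertion #1]
  Step 2: insert 'a' [insertion #2]
  Step 3: replace b->e
  Step 4: keep 'c'
  Step 5: keep 'd'
  Step 6: insert 'c' [insertion #3]
Total insertions: 3

3


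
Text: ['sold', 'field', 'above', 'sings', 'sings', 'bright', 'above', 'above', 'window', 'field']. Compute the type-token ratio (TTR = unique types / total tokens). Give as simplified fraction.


Tokens: 10
Unique types: ('above', 'bright', 'field', 'sings', 'sold', 'window') = 6
TTR = 6/10
Simplify: divide both by 2 -> 3/5
TTR = 3/5

3/5


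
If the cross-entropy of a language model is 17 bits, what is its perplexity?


Perplexity formula: PP = 2^H
H = 17
PP = 2^17
PP = 2^17 = 131072

131072


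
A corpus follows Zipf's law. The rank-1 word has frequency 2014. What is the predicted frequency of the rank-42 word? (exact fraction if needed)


Zipf's law: freq(rank) = f1 / rank
f1 = 2014, rank = 42
freq = 2014 / 42
GCD(2014, 42) = 2
Simplified: 1007/21

1007/21


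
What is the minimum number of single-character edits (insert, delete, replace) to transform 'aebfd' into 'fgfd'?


Building DP table for s1='aebfd' (len 5) and s2='fgfd' (len 4):
       f  g  f  d
    0  1  2  3  4
  a 1  1  2  3  4
  e 2  2  2  3  4
  b 3  3  3  3  4
  f 4  3  4  3  4
  d 5  4  4  4  3
Edit distance = dp[5][4] = 3

3


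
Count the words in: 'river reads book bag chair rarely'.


Counting words by splitting on spaces:
  Word 1: 'river'
  Word 2: 'reads'
  Word 3: 'book'
  Word 4: 'bag'
  Word 5: 'chair'
  Word 6: 'rarely'
Total words: 6

6


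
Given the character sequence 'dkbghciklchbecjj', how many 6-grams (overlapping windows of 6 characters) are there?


String 'dkbghciklchbecjj' has length L = 16.
Number of overlapping n-grams = L - n + 1
Substituting: 16 - 6 + 1 = 11

11


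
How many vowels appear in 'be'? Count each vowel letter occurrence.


Scanning each character of 'be':
  Position 1: 'b' -> consonant (running count: 0)
  Position 2: 'e' -> vowel (running count: 1)
Total vowels: 1

1


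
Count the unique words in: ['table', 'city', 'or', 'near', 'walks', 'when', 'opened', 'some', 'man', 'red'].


Listing all tokens and tracking unique types:
  Token 1: 'table' -> NEW (unique so far: 1)
  Token 2: 'city' -> NEW (unique so far: 2)
  Token 3: 'or' -> NEW (unique so far: 3)
  Token 4: 'near' -> NEW (unique so far: 4)
  Token 5: 'walks' -> NEW (unique so far: 5)
  Token 6: 'when' -> NEW (unique so far: 6)
  Token 7: 'opened' -> NEW (unique so far: 7)
  Token 8: 'some' -> NEW (unique so far: 8)
  Token 9: 'man' -> NEW (unique so far: 9)
  Token 10: 'red' -> NEW (unique so far: 10)
Unique types: ('city', 'man', 'near', 'opened', 'or', 'red', 'some', 'table', 'walks', 'when')
Vocabulary size: 10

10


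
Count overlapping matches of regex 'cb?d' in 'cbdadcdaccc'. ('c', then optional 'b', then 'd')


Pattern: cb?d means 'c', then optional 'b', then 'd'.
Scanning 'cbdadcdaccc' position-by-position:
  Pos 0: window 'cbd' -> MATCH
  Pos 1: window 'bda' -> no
  Pos 2: window 'dad' -> no
  Pos 3: window 'adc' -> no
  Pos 4: window 'dcd' -> no
  Pos 5: window 'cda' -> MATCH
  Pos 6: window 'dac' -> no
  Pos 7: window 'acc' -> no
  Pos 8: window 'ccc' -> no
  Pos 9: window 'cc' -> no
  Pos 10: window 'c' -> no
Total matches: 2

2


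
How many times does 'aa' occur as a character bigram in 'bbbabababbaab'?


Scanning 'bbbabababbaab' for bigram 'aa':
  Position 0: 'bb' -> no
  Position 1: 'bb' -> no
  Position 2: 'ba' -> no
  Position 3: 'ab' -> no
  Position 4: 'ba' -> no
  Position 5: 'ab' -> no
  Position 6: 'ba' -> no
  Position 7: 'ab' -> no
  Position 8: 'bb' -> no
  Position 9: 'ba' -> no
  Position 10: 'aa' -> MATCH
  Position 11: 'ab' -> no
Total matches: 1

1


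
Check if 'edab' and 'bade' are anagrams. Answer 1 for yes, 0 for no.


Sort characters of 'edab': 'abde'
Sort characters of 'bade': 'abde'
Sorted forms match -> they ARE anagrams
Result: 1

1


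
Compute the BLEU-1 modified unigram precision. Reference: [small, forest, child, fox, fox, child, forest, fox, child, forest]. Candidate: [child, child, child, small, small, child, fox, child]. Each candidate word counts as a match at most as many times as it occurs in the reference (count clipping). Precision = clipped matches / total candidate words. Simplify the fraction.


Reference word counts: {'child': 3, 'forest': 3, 'fox': 3, 'small': 1}
Checking each candidate word (with clipping):
  'child' -> in reference (ref count 3, used 1/3) -> match (matches: 1)
  'child' -> in reference (ref count 3, used 2/3) -> match (matches: 2)
  'child' -> in reference (ref count 3, used 3/3) -> match (matches: 3)
  'small' -> in reference (ref count 1, used 1/1) -> match (matches: 4)
  'small' -> ref count 1 already used up (1/1) -> clipped, no match (matches: 4)
  'child' -> ref count 3 already used up (3/3) -> clipped, no match (matches: 4)
  'fox' -> in reference (ref count 3, used 1/3) -> match (matches: 5)
  'child' -> ref count 3 already used up (3/3) -> clipped, no match (matches: 5)
Clipped matches: 5, Candidate length: 8
Precision = 5/8

5/8


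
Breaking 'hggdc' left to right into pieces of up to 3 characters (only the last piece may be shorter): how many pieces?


'hggdc' has 5 characters.
Chunking with max size 3:
  Chunk 1: 'hgg' (positions 0-2)
  Chunk 2: 'dc' (positions 3-4)
Total chunks: ceil(5 / 3) = 2

2


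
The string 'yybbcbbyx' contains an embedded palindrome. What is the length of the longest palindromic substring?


Scanning 'yybbcbbyx' for palindromic substrings.
Substring at positions 1-7: 'ybbcbby'.
Check: reverse('ybbcbby') = 'ybbcbby' -> palindrome confirmed.
Neighbouring characters ('y' / 'x') break symmetry, so it cannot extend further.
No longer palindromic substring exists; longest length = 7

7


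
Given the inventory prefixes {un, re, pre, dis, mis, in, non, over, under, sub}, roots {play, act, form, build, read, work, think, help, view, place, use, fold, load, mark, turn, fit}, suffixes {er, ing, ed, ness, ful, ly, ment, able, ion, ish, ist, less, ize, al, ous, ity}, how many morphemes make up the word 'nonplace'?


Segmenting 'nonplace' against the inventory:
  'non' -> prefix (morpheme 1)
  'place' -> root (morpheme 2)
Total morphemes: 2

2


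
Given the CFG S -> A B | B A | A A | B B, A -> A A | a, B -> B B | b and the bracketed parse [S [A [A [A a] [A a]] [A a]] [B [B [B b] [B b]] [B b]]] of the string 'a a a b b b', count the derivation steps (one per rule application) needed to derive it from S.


Every bracketed nonterminal node [X ...] in the tree is produced by exactly one rule application.
Reading the tree off as a leftmost derivation:
  Step 1: S  =>  A B   (applied S -> A B)
  Step 2: A B  =>  A A B   (applied A -> A A)
  Step 3: A A B  =>  A A A B   (applied A -> A A)
  Step 4: A A A B  =>  a A A B   (applied A -> a)
  Step 5: a A A B  =>  a a A B   (applied A -> a)
  Step 6: a a A B  =>  a a a B   (applied A -> a)
  Step 7: a a a B  =>  a a a B B   (applied B -> B B)
  Step 8: a a a B B  =>  a a a B B B   (applied B -> B B)
  Step 9: a a a B B B  =>  a a a b B B   (applied B -> b)
  Step 10: a a a b B B  =>  a a a b b B   (applied B -> b)
  Step 11: a a a b b B  =>  a a a b b b   (applied B -> b)
Final yield: a a a b b b
Total rewrite steps: 11

11


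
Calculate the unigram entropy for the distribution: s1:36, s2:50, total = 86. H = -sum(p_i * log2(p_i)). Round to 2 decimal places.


Computing entropy H = -sum(p_i * log2(p_i)):
  s1: p = 36/86 = 0.4186, -p*log2(p) = 0.5259
  s2: p = 50/86 = 0.5814, -p*log2(p) = 0.4549
H = sum of terms = 0.9808
Rounded to 2 decimals: 0.98

0.98


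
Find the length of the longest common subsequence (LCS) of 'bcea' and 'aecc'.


DP table for LCS of 'bcea' and 'aecc':
       a  e  c  c
    0  0  0  0  0
  b 0  0  0  0  0
  c 0  0  0  1  1
  e 0  0  1  1  1
  a 0  1  1  1  1
LCS: 'c'
LCS length = 1

1


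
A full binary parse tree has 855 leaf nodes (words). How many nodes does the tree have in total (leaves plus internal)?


Leaf nodes (terminals): 855
Internal nodes = n - 1 = 855 - 1 = 854
Total = leaves + internal = 855 + 854 = 1709

1709


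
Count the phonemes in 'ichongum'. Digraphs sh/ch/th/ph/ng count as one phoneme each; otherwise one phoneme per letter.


Parsing 'ichongum' greedily, digraphs first:
  'i' -> vowel phoneme (phonemes so far: 1)
  'ch' -> digraph (1 consonant phoneme) (phonemes so far: 2)
  'o' -> vowel phoneme (phonemes so far: 3)
  'ng' -> digraph (1 consonant phoneme) (phonemes so far: 4)
  'u' -> vowel phoneme (phonemes so far: 5)
  'm' -> consonant phoneme (phonemes so far: 6)
Total phonemes: 6

6


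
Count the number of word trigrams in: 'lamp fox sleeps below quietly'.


Word trigrams from [5] words:
  Trigram 1: (lamp fox sleeps)
  Trigram 2: (fox sleeps below)
  Trigram 3: (sleeps below quietly)
Total word trigrams: 5 - 2 = 3

3


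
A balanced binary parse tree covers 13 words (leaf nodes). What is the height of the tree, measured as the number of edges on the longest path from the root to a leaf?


In a balanced binary tree with n leaves the deepest leaf is ceil(log2(n)) edges below the root.
log2(13) = 3.7004
ceil(3.7004) = 4
height (edges) = 4

4


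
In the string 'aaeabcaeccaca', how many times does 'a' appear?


Scanning 'aaeabcaeccaca' for 'a':
  Position 0: 'a' -> MATCH (count: 1)
  Position 1: 'a' -> MATCH (count: 2)
  Position 3: 'a' -> MATCH (count: 3)
  Position 6: 'a' -> MATCH (count: 4)
  Position 10: 'a' -> MATCH (count: 5)
  Position 12: 'a' -> MATCH (count: 6)
Total occurrences of 'a': 6

6


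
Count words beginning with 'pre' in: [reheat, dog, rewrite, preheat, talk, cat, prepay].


Checking each word for prefix 'pre':
  'reheat' -> no (count: 0)
  'dog' -> no (count: 0)
  'rewrite' -> no (count: 0)
  'preheat' -> YES, starts with 'pre' (count: 1)
  'talk' -> no (count: 1)
  'cat' -> no (count: 1)
  'prepay' -> YES, starts with 'pre' (count: 2)
Total with prefix 'pre': 2

2


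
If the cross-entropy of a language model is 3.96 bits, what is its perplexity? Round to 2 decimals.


Perplexity formula: PP = 2^H
H = 3.96
PP = 2^3.96
Decompose: 2^3.96 = 2^3 * 2^0.96
2^3 = 8, 2^0.96 ~ 1.9453099
PP ~ 8 * 1.9453099 = 15.5624792
Rounded to 2 decimals: 15.56

15.56


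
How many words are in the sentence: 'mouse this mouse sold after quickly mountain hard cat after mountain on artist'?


Counting words by splitting on spaces:
  Word 1: 'mouse'
  Word 2: 'this'
  Word 3: 'mouse'
  Word 4: 'sold'
  Word 5: 'after'
  Word 6: 'quickly'
  Word 7: 'mountain'
  Word 8: 'hard'
  Word 9: 'cat'
  Word 10: 'after'
  Word 11: 'mountain'
  Word 12: 'on'
  Word 13: 'artist'
Total words: 13

13


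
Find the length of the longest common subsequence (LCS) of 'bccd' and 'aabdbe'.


DP table for LCS of 'bccd' and 'aabdbe':
       a  a  b  d  b  e
    0  0  0  0  0  0  0
  b 0  0  0  1  1  1  1
  c 0  0  0  1  1  1  1
  c 0  0  0  1  1  1  1
  d 0  0  0  1  2  2  2
LCS: 'bd'
LCS length = 2

2


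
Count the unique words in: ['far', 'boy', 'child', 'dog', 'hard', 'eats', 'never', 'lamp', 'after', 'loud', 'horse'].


Listing all tokens and tracking unique types:
  Token 1: 'far' -> NEW (unique so far: 1)
  Token 2: 'boy' -> NEW (unique so far: 2)
  Token 3: 'child' -> NEW (unique so far: 3)
  Token 4: 'dog' -> NEW (unique so far: 4)
  Token 5: 'hard' -> NEW (unique so far: 5)
  Token 6: 'eats' -> NEW (unique so far: 6)
  Token 7: 'never' -> NEW (unique so far: 7)
  Token 8: 'lamp' -> NEW (unique so far: 8)
  Token 9: 'after' -> NEW (unique so far: 9)
  Token 10: 'loud' -> NEW (unique so far: 10)
  Token 11: 'horse' -> NEW (unique so far: 11)
Unique types: ('after', 'boy', 'child', 'dog', 'eats', 'far', 'hard', 'horse', 'lamp', 'loud', 'never')
Vocabulary size: 11

11


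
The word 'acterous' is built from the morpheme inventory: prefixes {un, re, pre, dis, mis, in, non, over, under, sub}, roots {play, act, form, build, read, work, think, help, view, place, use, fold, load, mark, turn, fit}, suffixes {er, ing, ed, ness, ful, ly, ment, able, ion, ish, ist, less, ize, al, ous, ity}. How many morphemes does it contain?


Segmenting 'acterous' against the inventory:
  'act' -> root (morpheme 1)
  'er' -> suffix (morpheme 2)
  'ous' -> suffix (morpheme 3)
Total morphemes: 3

3


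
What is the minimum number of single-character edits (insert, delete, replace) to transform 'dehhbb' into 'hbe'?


Building DP table for s1='dehhbb' (len 6) and s2='hbe' (len 3):
       h  b  e
    0  1  2  3
  d 1  1  2  3
  e 2  2  2  2
  h 3  2  3  3
  h 4  3  3  4
  b 5  4  3  4
  b 6  5  4  4
Edit distance = dp[6][3] = 4

4


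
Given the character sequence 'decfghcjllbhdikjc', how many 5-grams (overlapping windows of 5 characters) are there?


String 'decfghcjllbhdikjc' has length L = 17.
Number of overlapping n-grams = L - n + 1
Substituting: 17 - 5 + 1 = 13

13


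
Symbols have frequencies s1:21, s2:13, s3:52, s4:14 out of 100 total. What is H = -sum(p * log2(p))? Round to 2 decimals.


Computing entropy H = -sum(p_i * log2(p_i)):
  s1: p = 21/100 = 0.2100, -p*log2(p) = 0.4728
  s2: p = 13/100 = 0.1300, -p*log2(p) = 0.3826
  s3: p = 52/100 = 0.5200, -p*log2(p) = 0.4906
  s4: p = 14/100 = 0.1400, -p*log2(p) = 0.3971
H = sum of terms = 1.7431
Rounded to 2 decimals: 1.74

1.74


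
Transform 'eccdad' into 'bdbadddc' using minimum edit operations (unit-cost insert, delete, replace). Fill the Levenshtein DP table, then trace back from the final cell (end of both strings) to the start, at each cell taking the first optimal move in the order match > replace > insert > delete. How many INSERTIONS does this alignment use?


Edit distance = 6. Backtracking from cell (6, 8) with preference match > replace > insert > delete,
then listing the resulting alignment 'eccdad' -> 'bdbadddc' left to right:
  Step 1: insert 'b' [insertion #1]
  Step 2: replace e->d
  Step 3: replace c->b
  Step 4: replace c->a
  Step 5: keep 'd'
  Step 6: replace a->d
  Step 7: keep 'd'
  Step 8: insert 'c' [insertion #2]
Total insertions: 2

2


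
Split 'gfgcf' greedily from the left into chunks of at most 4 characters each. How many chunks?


'gfgcf' has 5 characters.
Chunking with max size 4:
  Chunk 1: 'gfgc' (positions 0-3)
  Chunk 2: 'f' (positions 4-4)
Total chunks: ceil(5 / 4) = 2

2


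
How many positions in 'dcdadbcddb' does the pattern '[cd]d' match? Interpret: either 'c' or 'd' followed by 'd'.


Pattern: [cd]d means either 'c' or 'd' followed by 'd'.
Scanning 'dcdadbcddb' position-by-position:
  Pos 0: window 'dc' -> no
  Pos 1: window 'cd' -> MATCH
  Pos 2: window 'da' -> no
  Pos 3: window 'ad' -> no
  Pos 4: window 'db' -> no
  Pos 5: window 'bc' -> no
  Pos 6: window 'cd' -> MATCH
  Pos 7: window 'dd' -> MATCH
  Pos 8: window 'db' -> no
  Pos 9: window 'b' -> no
Total matches: 3

3


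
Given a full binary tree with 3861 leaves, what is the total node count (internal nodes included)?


Leaf nodes (terminals): 3861
Internal nodes = n - 1 = 3861 - 1 = 3860
Total = leaves + internal = 3861 + 3860 = 7721

7721


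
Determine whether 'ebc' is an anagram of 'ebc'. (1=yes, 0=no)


Sort characters of 'ebc': 'bce'
Sort characters of 'ebc': 'bce'
Sorted forms match -> they ARE anagrams
Result: 1

1


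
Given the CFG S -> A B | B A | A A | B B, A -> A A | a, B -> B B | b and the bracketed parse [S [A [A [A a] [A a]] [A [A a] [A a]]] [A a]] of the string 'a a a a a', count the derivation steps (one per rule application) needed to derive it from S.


Every bracketed nonterminal node [X ...] in the tree is produced by exactly one rule application.
Reading the tree off as a leftmost derivation:
  Step 1: S  =>  A A   (applied S -> A A)
  Step 2: A A  =>  A A A   (applied A -> A A)
  Step 3: A A A  =>  A A A A   (applied A -> A A)
  Step 4: A A A A  =>  a A A A   (applied A -> a)
  Step 5: a A A A  =>  a a A A   (applied A -> a)
  Step 6: a a A A  =>  a a A A A   (applied A -> A A)
  Step 7: a a A A A  =>  a a a A A   (applied A -> a)
  Step 8: a a a A A  =>  a a a a A   (applied A -> a)
  Step 9: a a a a A  =>  a a a a a   (applied A -> a)
Final yield: a a a a a
Total rewrite steps: 9

9


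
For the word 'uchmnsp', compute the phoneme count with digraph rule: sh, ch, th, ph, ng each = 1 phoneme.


Parsing 'uchmnsp' greedily, digraphs first:
  'u' -> vowel phoneme (phonemes so far: 1)
  'ch' -> digraph (1 consonant phoneme) (phonemes so far: 2)
  'm' -> consonant phoneme (phonemes so far: 3)
  'n' -> consonant phoneme (phonemes so far: 4)
  's' -> consonant phoneme (phonemes so far: 5)
  'p' -> consonant phoneme (phonemes so far: 6)
Total phonemes: 6

6


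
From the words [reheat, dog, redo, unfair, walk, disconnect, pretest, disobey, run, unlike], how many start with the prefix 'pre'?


Checking each word for prefix 'pre':
  'reheat' -> no (count: 0)
  'dog' -> no (count: 0)
  'redo' -> no (count: 0)
  'unfair' -> no (count: 0)
  'walk' -> no (count: 0)
  'disconnect' -> no (count: 0)
  'pretest' -> YES, starts with 'pre' (count: 1)
  'disobey' -> no (count: 1)
  'run' -> no (count: 1)
  'unlike' -> no (count: 1)
Total with prefix 'pre': 1

1


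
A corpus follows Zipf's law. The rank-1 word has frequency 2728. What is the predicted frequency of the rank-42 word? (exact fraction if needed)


Zipf's law: freq(rank) = f1 / rank
f1 = 2728, rank = 42
freq = 2728 / 42
GCD(2728, 42) = 2
Simplified: 1364/21

1364/21


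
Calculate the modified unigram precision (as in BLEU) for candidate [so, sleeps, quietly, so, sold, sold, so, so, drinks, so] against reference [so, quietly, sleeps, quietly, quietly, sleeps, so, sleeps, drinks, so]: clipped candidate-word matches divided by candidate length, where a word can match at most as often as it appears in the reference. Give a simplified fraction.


Reference word counts: {'drinks': 1, 'quietly': 3, 'sleeps': 3, 'so': 3}
Checking each candidate word (with clipping):
  'so' -> in reference (ref count 3, used 1/3) -> match (matches: 1)
  'sleeps' -> in reference (ref count 3, used 1/3) -> match (matches: 2)
  'quietly' -> in reference (ref count 3, used 1/3) -> match (matches: 3)
  'so' -> in reference (ref count 3, used 2/3) -> match (matches: 4)
  'sold' -> not in reference -> no match (matches: 4)
  'sold' -> not in reference -> no match (matches: 4)
  'so' -> in reference (ref count 3, used 3/3) -> match (matches: 5)
  'so' -> ref count 3 already used up (3/3) -> clipped, no match (matches: 5)
  'drinks' -> in reference (ref count 1, used 1/1) -> match (matches: 6)
  'so' -> ref count 3 already used up (3/3) -> clipped, no match (matches: 6)
Clipped matches: 6, Candidate length: 10
Precision = 6/10 = 3/5

3/5
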